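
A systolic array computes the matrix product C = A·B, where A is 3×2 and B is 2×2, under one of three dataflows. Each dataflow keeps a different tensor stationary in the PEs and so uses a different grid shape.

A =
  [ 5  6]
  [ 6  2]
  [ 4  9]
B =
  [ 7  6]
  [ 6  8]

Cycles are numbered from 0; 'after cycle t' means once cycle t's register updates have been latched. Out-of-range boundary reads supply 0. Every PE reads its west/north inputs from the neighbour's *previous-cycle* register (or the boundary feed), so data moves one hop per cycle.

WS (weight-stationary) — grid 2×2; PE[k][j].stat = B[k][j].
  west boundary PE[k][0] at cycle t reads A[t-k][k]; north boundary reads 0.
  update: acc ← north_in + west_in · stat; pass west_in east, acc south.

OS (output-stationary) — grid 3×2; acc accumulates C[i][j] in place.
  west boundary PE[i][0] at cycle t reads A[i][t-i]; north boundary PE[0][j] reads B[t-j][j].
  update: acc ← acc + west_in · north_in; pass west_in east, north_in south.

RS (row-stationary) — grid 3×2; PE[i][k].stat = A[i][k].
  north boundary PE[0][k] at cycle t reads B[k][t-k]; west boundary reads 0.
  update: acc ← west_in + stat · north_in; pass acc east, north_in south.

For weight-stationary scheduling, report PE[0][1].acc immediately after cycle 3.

WS (2×2). Following PE[0][1] plus its west/north inputs:
  [0] (0,0) acc=35 (h:5 v:35)
  [0] (0,1) acc=0 (h:0 v:0)
  [1] (0,0) acc=42 (h:6 v:42)
  [1] (0,1) acc=30 (h:5 v:30)
  [2] (0,0) acc=28 (h:4 v:28)
  [2] (0,1) acc=36 (h:6 v:36)
  [3] (0,0) acc=0 (h:0 v:0)
  [3] (0,1) acc=24 (h:4 v:24)

PE[0][1].acc = 24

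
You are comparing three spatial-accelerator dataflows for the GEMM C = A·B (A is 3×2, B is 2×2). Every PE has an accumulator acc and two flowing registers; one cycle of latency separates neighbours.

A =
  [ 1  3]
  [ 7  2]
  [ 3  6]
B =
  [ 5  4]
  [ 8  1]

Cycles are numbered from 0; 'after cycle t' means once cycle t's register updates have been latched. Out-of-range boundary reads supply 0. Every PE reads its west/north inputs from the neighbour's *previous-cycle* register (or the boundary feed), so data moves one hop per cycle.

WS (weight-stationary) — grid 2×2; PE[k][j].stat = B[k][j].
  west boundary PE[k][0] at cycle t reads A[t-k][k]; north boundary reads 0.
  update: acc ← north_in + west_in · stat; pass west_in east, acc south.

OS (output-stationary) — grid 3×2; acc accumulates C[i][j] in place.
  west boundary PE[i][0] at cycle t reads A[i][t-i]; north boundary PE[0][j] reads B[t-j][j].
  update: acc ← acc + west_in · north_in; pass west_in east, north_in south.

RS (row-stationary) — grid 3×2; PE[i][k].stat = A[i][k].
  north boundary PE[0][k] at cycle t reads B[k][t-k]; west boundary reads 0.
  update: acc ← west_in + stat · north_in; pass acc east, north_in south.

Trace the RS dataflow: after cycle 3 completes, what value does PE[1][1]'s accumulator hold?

RS on a 3×2 grid — tracing PE[1][1] and its feeders:
  @0  [0,1]  acc 0  |  →0  ↓0
  @0  [1,0]  acc 0  |  →0  ↓0
  @0  [1,1]  acc 0  |  →0  ↓0
  @1  [0,1]  acc 29  |  →29  ↓8
  @1  [1,0]  acc 35  |  →35  ↓5
  @1  [1,1]  acc 0  |  →0  ↓0
  @2  [0,1]  acc 7  |  →7  ↓1
  @2  [1,0]  acc 28  |  →28  ↓4
  @2  [1,1]  acc 51  |  →51  ↓8
  @3  [0,1]  acc 0  |  →0  ↓0
  @3  [1,0]  acc 0  |  →0  ↓0
  @3  [1,1]  acc 30  |  →30  ↓1

PE[1][1].acc = 30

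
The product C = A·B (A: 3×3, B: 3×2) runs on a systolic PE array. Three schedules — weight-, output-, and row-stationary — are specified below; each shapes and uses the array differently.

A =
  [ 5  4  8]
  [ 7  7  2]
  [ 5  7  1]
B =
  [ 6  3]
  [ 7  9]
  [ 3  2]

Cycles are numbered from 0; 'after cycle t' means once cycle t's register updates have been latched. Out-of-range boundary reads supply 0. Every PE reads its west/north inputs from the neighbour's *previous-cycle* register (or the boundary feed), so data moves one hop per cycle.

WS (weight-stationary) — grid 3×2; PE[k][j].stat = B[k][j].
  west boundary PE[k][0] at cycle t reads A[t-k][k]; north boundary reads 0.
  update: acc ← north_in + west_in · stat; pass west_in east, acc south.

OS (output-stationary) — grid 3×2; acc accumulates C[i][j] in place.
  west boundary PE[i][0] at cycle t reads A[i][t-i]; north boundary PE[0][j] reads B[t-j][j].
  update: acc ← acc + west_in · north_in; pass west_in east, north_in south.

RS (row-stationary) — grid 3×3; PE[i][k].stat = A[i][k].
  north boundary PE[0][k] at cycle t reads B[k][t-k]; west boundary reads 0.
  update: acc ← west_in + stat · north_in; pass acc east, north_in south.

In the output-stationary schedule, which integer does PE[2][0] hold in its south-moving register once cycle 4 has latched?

register = 3

OS (3×2). Following PE[2][0] plus its west/north inputs:
  step 0 · PE1,0: acc=0; fwd→0 fwd↓0
  step 0 · PE2,0: acc=0; fwd→0 fwd↓0
  step 1 · PE1,0: acc=42; fwd→7 fwd↓6
  step 1 · PE2,0: acc=0; fwd→0 fwd↓0
  step 2 · PE1,0: acc=91; fwd→7 fwd↓7
  step 2 · PE2,0: acc=30; fwd→5 fwd↓6
  step 3 · PE1,0: acc=97; fwd→2 fwd↓3
  step 3 · PE2,0: acc=79; fwd→7 fwd↓7
  step 4 · PE1,0: acc=97; fwd→0 fwd↓0
  step 4 · PE2,0: acc=82; fwd→1 fwd↓3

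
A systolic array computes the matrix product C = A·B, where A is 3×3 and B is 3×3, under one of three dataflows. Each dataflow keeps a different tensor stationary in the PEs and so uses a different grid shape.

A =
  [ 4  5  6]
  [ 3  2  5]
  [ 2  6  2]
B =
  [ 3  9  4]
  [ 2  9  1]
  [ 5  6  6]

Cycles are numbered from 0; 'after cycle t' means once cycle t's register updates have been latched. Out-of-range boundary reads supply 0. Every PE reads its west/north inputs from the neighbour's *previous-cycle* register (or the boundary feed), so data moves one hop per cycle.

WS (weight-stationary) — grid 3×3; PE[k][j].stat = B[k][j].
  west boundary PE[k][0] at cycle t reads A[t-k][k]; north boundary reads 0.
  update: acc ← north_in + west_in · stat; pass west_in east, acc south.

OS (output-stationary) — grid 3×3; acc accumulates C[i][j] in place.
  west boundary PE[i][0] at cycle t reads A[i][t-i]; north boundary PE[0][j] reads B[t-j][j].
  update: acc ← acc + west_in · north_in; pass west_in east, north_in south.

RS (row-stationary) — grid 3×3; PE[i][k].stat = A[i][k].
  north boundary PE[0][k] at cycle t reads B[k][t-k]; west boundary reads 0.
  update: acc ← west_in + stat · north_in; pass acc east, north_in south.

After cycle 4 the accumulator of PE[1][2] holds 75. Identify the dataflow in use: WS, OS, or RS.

WS [3×3] PE[1][2] across cycles:
  t=0 PE[1][2]: acc=0 h=0 v=0
  t=1 PE[1][2]: acc=0 h=0 v=0
  t=2 PE[1][2]: acc=0 h=0 v=0
  t=3 PE[1][2]: acc=21 h=5 v=21
  t=4 PE[1][2]: acc=14 h=2 v=14
OS [3×3] PE[1][2] across cycles:
  t=0 PE[1][2]: acc=0 h=0 v=0
  t=1 PE[1][2]: acc=0 h=0 v=0
  t=2 PE[1][2]: acc=0 h=0 v=0
  t=3 PE[1][2]: acc=12 h=3 v=4
  t=4 PE[1][2]: acc=14 h=2 v=1
RS [3×3] PE[1][2] across cycles:
  t=0 PE[1][2]: acc=0 h=0 v=0
  t=1 PE[1][2]: acc=0 h=0 v=0
  t=2 PE[1][2]: acc=0 h=0 v=0
  t=3 PE[1][2]: acc=38 h=38 v=5
  t=4 PE[1][2]: acc=75 h=75 v=6

dataflow = RS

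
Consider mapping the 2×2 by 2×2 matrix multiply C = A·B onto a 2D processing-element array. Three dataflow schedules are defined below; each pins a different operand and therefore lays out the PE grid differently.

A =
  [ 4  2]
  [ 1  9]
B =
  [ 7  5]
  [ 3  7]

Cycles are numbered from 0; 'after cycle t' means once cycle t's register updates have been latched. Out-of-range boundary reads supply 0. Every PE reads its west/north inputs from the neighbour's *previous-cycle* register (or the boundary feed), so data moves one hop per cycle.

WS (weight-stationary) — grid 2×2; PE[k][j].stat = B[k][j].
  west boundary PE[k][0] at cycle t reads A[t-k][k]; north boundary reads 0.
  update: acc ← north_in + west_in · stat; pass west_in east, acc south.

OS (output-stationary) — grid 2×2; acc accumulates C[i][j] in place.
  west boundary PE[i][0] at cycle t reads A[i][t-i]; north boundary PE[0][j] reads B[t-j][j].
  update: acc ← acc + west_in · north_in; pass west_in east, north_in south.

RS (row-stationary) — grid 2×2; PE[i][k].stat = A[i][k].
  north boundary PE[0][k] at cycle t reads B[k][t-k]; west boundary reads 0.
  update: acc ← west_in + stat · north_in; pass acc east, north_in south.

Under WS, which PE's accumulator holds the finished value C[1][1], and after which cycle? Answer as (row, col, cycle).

WS — PE[1][1] is where C[1][1] collects:
  [0] (1,1) acc=0 (h:0 v:0)
  [1] (1,1) acc=0 (h:0 v:0)
  [2] (1,1) acc=34 (h:2 v:34)
  [3] (1,1) acc=68 (h:9 v:68)

(row, col, cycle) = (1, 1, 3)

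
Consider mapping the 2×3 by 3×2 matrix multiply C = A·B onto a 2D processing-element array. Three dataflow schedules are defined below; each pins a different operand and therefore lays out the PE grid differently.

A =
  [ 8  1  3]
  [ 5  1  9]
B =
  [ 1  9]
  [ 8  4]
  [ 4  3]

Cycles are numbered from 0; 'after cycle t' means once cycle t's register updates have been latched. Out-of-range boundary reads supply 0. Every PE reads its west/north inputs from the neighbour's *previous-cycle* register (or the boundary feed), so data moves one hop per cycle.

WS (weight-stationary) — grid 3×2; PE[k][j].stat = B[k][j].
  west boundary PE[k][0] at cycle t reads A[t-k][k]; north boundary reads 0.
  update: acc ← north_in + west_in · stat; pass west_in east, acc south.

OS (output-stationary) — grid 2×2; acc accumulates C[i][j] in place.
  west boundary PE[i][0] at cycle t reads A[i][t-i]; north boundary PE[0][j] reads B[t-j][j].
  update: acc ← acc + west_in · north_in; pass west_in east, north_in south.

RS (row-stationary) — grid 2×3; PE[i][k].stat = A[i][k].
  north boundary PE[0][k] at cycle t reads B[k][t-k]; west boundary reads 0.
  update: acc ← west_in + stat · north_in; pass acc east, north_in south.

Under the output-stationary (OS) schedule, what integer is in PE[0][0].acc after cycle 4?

PE[0][0].acc = 28

OS 2×2: PE[0][0] cycle-by-cycle (with neighbour feeds):
  step 0 · PE0,0: acc=8; fwd→8 fwd↓1
  step 1 · PE0,0: acc=16; fwd→1 fwd↓8
  step 2 · PE0,0: acc=28; fwd→3 fwd↓4
  step 3 · PE0,0: acc=28; fwd→0 fwd↓0
  step 4 · PE0,0: acc=28; fwd→0 fwd↓0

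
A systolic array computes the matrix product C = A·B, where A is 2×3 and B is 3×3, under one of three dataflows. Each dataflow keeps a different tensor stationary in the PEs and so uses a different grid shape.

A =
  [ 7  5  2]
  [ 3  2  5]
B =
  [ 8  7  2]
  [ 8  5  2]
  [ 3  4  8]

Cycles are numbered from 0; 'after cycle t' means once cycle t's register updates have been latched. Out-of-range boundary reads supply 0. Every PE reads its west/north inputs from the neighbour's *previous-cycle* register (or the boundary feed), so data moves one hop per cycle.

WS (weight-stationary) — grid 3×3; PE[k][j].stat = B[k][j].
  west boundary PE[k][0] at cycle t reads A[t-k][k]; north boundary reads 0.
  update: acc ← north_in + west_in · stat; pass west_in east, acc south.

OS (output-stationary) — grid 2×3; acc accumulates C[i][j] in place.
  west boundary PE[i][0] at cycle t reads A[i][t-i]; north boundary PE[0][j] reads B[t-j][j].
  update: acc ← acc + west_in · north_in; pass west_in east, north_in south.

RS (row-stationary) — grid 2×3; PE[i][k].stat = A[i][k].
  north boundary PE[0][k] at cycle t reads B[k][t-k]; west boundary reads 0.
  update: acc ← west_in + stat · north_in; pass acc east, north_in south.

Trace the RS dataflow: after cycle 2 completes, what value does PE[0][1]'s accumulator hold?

PE[0][1].acc = 74

RS (2×3). Following PE[0][1] plus its west/north inputs:
  cycle 0: PE[0][0] → acc 56, east 56, south 8
  cycle 0: PE[0][1] → acc 0, east 0, south 0
  cycle 1: PE[0][0] → acc 49, east 49, south 7
  cycle 1: PE[0][1] → acc 96, east 96, south 8
  cycle 2: PE[0][0] → acc 14, east 14, south 2
  cycle 2: PE[0][1] → acc 74, east 74, south 5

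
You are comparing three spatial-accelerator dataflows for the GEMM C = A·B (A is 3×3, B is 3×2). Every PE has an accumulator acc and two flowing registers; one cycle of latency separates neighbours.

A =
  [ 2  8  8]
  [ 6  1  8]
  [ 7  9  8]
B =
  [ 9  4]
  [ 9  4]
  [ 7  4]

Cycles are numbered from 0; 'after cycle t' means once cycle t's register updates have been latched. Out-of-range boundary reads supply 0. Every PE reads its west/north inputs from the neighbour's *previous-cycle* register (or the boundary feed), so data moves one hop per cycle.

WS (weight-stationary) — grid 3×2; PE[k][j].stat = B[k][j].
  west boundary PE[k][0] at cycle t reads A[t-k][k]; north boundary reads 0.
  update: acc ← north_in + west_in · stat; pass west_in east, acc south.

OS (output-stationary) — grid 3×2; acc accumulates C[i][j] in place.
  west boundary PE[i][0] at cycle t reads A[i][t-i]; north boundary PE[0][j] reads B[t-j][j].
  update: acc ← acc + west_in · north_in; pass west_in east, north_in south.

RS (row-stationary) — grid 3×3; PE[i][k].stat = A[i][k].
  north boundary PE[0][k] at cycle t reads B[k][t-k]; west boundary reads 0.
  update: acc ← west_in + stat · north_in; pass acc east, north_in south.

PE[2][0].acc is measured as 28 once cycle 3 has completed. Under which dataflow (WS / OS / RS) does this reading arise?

Under WS (3×2), PE[2][0]:
  @0  [2,0]  acc 0  |  →0  ↓0
  @1  [2,0]  acc 0  |  →0  ↓0
  @2  [2,0]  acc 146  |  →8  ↓146
  @3  [2,0]  acc 119  |  →8  ↓119
Under OS (3×2), PE[2][0]:
  @0  [2,0]  acc 0  |  →0  ↓0
  @1  [2,0]  acc 0  |  →0  ↓0
  @2  [2,0]  acc 63  |  →7  ↓9
  @3  [2,0]  acc 144  |  →9  ↓9
Under RS (3×3), PE[2][0]:
  @0  [2,0]  acc 0  |  →0  ↓0
  @1  [2,0]  acc 0  |  →0  ↓0
  @2  [2,0]  acc 63  |  →63  ↓9
  @3  [2,0]  acc 28  |  →28  ↓4

dataflow = RS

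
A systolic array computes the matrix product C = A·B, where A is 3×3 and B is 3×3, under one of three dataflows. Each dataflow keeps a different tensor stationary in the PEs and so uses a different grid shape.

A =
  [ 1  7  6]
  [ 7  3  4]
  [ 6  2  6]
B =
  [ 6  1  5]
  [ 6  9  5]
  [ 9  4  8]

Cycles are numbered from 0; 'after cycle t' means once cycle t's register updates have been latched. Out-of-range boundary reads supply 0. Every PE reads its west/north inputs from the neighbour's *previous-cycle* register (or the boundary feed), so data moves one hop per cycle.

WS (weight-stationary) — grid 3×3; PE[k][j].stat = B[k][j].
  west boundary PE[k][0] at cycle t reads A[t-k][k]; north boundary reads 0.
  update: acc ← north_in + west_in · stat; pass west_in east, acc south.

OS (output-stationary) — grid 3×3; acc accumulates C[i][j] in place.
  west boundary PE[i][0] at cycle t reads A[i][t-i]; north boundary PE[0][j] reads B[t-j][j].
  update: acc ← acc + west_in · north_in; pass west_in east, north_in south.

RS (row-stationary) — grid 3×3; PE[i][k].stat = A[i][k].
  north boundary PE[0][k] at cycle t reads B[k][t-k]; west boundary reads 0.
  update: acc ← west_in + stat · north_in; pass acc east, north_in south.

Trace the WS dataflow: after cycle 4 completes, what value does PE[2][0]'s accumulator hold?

WS (3×3). Following PE[2][0] plus its west/north inputs:
  after 0 — PE[1][0] acc=0, pass-E 0, pass-S 0
  after 0 — PE[2][0] acc=0, pass-E 0, pass-S 0
  after 1 — PE[1][0] acc=48, pass-E 7, pass-S 48
  after 1 — PE[2][0] acc=0, pass-E 0, pass-S 0
  after 2 — PE[1][0] acc=60, pass-E 3, pass-S 60
  after 2 — PE[2][0] acc=102, pass-E 6, pass-S 102
  after 3 — PE[1][0] acc=48, pass-E 2, pass-S 48
  after 3 — PE[2][0] acc=96, pass-E 4, pass-S 96
  after 4 — PE[1][0] acc=0, pass-E 0, pass-S 0
  after 4 — PE[2][0] acc=102, pass-E 6, pass-S 102

PE[2][0].acc = 102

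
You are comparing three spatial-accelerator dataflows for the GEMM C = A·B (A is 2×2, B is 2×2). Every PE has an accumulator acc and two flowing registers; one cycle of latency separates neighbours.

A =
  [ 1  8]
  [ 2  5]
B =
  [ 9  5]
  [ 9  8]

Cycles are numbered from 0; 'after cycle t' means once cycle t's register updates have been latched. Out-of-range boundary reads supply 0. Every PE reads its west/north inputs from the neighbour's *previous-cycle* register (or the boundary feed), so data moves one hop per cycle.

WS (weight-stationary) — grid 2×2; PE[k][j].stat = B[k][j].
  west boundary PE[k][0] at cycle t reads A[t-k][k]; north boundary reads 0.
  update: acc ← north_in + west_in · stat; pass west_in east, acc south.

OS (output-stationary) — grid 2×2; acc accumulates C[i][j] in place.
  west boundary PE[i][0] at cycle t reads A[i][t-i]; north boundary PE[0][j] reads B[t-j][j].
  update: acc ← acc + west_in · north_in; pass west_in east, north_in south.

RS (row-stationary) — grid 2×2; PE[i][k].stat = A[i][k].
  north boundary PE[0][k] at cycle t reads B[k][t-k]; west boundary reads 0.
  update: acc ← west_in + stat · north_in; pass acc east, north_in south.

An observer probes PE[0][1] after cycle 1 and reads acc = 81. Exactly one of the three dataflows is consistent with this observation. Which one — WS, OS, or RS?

WS (2×2 grid), PE[0][1]:
  step 0 · PE0,1: acc=0; fwd→0 fwd↓0
  step 1 · PE0,1: acc=5; fwd→1 fwd↓5
OS (2×2 grid), PE[0][1]:
  step 0 · PE0,1: acc=0; fwd→0 fwd↓0
  step 1 · PE0,1: acc=5; fwd→1 fwd↓5
RS (2×2 grid), PE[0][1]:
  step 0 · PE0,1: acc=0; fwd→0 fwd↓0
  step 1 · PE0,1: acc=81; fwd→81 fwd↓9

dataflow = RS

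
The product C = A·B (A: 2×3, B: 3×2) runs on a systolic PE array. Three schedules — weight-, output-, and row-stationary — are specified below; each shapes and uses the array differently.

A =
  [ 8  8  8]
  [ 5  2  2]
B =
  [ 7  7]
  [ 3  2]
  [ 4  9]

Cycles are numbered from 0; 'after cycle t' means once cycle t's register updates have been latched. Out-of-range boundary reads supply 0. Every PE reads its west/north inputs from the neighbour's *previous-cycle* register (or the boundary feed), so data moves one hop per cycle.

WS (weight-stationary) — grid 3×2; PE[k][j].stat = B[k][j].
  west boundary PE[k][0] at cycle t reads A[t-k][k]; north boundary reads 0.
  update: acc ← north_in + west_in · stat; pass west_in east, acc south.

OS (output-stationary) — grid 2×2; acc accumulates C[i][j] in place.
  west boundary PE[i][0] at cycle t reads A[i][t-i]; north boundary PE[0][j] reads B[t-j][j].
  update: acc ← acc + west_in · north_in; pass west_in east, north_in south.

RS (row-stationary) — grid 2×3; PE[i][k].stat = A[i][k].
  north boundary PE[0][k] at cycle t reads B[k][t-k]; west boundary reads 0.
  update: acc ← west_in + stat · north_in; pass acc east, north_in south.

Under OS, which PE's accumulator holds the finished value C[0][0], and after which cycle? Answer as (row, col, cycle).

Under OS, C[0][0] lands at PE[0][0]:
  t=0 PE[0][0]: acc=56 h=8 v=7
  t=1 PE[0][0]: acc=80 h=8 v=3
  t=2 PE[0][0]: acc=112 h=8 v=4

(row, col, cycle) = (0, 0, 2)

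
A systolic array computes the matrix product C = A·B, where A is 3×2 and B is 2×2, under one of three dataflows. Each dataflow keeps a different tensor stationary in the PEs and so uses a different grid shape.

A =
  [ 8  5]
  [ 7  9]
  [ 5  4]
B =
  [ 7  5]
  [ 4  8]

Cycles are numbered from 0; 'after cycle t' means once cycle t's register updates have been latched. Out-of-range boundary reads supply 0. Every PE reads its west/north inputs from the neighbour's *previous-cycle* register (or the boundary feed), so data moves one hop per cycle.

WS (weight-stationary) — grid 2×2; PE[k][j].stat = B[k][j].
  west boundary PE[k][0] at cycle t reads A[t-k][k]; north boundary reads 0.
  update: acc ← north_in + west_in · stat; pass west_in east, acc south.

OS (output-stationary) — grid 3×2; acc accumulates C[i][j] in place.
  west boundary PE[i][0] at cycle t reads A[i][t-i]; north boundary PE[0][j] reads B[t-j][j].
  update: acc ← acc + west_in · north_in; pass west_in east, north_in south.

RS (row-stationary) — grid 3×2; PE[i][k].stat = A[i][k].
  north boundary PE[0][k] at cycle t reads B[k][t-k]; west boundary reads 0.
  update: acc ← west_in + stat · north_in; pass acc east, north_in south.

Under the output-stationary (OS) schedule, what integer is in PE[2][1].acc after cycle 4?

PE[2][1].acc = 57

OS (3×2). Following PE[2][1] plus its west/north inputs:
  @0  [1,1]  acc 0  |  →0  ↓0
  @0  [2,0]  acc 0  |  →0  ↓0
  @0  [2,1]  acc 0  |  →0  ↓0
  @1  [1,1]  acc 0  |  →0  ↓0
  @1  [2,0]  acc 0  |  →0  ↓0
  @1  [2,1]  acc 0  |  →0  ↓0
  @2  [1,1]  acc 35  |  →7  ↓5
  @2  [2,0]  acc 35  |  →5  ↓7
  @2  [2,1]  acc 0  |  →0  ↓0
  @3  [1,1]  acc 107  |  →9  ↓8
  @3  [2,0]  acc 51  |  →4  ↓4
  @3  [2,1]  acc 25  |  →5  ↓5
  @4  [1,1]  acc 107  |  →0  ↓0
  @4  [2,0]  acc 51  |  →0  ↓0
  @4  [2,1]  acc 57  |  →4  ↓8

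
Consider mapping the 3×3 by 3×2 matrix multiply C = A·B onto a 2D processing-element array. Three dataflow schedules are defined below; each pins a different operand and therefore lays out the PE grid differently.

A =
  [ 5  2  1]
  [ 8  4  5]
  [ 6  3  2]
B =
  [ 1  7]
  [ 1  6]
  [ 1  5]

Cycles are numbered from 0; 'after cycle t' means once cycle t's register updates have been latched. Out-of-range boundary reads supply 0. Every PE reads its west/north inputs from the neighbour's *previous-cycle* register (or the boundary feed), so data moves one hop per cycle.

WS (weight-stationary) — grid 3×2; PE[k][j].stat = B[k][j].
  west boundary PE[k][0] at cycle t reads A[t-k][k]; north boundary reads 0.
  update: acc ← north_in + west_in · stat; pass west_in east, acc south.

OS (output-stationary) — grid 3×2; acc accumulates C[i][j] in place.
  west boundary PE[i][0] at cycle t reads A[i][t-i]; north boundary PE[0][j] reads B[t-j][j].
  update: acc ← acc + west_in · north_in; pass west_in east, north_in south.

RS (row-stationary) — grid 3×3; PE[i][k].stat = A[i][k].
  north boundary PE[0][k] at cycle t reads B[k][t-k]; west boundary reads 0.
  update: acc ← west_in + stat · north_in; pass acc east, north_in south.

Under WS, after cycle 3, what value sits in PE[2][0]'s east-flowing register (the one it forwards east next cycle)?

WS 3×2: PE[2][0] cycle-by-cycle (with neighbour feeds):
  cycle 0: PE[1][0] → acc 0, east 0, south 0
  cycle 0: PE[2][0] → acc 0, east 0, south 0
  cycle 1: PE[1][0] → acc 7, east 2, south 7
  cycle 1: PE[2][0] → acc 0, east 0, south 0
  cycle 2: PE[1][0] → acc 12, east 4, south 12
  cycle 2: PE[2][0] → acc 8, east 1, south 8
  cycle 3: PE[1][0] → acc 9, east 3, south 9
  cycle 3: PE[2][0] → acc 17, east 5, south 17

register = 5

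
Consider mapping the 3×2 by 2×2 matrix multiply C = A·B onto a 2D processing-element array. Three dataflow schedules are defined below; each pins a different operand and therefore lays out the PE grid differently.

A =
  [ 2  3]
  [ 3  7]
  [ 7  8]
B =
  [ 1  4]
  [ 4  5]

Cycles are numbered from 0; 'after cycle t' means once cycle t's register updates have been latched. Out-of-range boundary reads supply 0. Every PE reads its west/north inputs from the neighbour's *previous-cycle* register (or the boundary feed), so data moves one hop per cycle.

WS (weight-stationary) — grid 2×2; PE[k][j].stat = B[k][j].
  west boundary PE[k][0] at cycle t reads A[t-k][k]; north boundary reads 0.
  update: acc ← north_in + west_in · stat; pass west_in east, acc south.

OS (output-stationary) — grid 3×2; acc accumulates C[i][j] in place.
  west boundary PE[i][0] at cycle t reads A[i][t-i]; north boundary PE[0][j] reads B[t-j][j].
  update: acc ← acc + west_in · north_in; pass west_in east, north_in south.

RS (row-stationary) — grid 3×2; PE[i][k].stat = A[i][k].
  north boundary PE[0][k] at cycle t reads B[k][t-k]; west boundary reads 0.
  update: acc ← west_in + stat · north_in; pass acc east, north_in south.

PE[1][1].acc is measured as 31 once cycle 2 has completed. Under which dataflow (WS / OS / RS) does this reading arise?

dataflow = RS

WS (2×2 grid), PE[1][1]:
  0: (1,1).acc=0  regs=<0,0>
  1: (1,1).acc=0  regs=<0,0>
  2: (1,1).acc=23  regs=<3,23>
OS (3×2 grid), PE[1][1]:
  0: (1,1).acc=0  regs=<0,0>
  1: (1,1).acc=0  regs=<0,0>
  2: (1,1).acc=12  regs=<3,4>
RS (3×2 grid), PE[1][1]:
  0: (1,1).acc=0  regs=<0,0>
  1: (1,1).acc=0  regs=<0,0>
  2: (1,1).acc=31  regs=<31,4>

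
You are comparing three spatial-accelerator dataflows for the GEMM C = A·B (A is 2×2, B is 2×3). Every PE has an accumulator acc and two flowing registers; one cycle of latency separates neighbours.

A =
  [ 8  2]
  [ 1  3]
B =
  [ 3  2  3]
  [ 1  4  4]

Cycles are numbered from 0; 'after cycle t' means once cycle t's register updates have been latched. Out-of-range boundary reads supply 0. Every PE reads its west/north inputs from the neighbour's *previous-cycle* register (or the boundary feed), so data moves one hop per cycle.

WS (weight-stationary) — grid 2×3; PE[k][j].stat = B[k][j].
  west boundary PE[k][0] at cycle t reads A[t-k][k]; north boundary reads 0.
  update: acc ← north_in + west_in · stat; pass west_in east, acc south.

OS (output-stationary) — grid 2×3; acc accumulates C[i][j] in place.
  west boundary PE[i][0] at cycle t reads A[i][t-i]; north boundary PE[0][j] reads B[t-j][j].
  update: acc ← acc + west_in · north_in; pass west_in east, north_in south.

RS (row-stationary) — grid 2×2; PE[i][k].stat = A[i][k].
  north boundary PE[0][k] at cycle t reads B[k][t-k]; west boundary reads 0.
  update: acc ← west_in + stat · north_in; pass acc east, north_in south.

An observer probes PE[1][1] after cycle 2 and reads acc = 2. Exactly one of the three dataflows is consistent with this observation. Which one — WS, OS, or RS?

dataflow = OS

— WS: 2×3; PE[1][1] trace:
  t=0 PE[1][1]: acc=0 h=0 v=0
  t=1 PE[1][1]: acc=0 h=0 v=0
  t=2 PE[1][1]: acc=24 h=2 v=24
— OS: 2×3; PE[1][1] trace:
  t=0 PE[1][1]: acc=0 h=0 v=0
  t=1 PE[1][1]: acc=0 h=0 v=0
  t=2 PE[1][1]: acc=2 h=1 v=2
— RS: 2×2; PE[1][1] trace:
  t=0 PE[1][1]: acc=0 h=0 v=0
  t=1 PE[1][1]: acc=0 h=0 v=0
  t=2 PE[1][1]: acc=6 h=6 v=1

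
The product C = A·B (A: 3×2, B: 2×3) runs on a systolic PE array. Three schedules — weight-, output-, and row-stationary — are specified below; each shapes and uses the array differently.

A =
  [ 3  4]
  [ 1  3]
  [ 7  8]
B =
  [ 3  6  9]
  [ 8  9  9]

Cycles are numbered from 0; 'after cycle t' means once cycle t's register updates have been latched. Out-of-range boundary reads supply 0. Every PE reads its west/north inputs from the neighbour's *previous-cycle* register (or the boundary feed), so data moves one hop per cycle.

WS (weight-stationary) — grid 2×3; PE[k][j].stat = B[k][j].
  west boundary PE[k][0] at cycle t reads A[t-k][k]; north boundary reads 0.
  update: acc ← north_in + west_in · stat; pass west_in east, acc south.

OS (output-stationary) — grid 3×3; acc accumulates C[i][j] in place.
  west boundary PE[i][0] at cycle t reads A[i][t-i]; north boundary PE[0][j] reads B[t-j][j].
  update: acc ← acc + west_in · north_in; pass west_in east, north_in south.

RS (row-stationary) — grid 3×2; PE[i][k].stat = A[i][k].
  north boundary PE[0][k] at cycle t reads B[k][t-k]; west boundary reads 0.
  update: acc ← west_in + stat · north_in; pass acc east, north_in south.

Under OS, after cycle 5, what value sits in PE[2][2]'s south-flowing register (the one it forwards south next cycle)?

register = 9

Tracing OS — 3×3 array, target PE[2][2]:
  t=0 PE[1][2]: acc=0 h=0 v=0
  t=0 PE[2][1]: acc=0 h=0 v=0
  t=0 PE[2][2]: acc=0 h=0 v=0
  t=1 PE[1][2]: acc=0 h=0 v=0
  t=1 PE[2][1]: acc=0 h=0 v=0
  t=1 PE[2][2]: acc=0 h=0 v=0
  t=2 PE[1][2]: acc=0 h=0 v=0
  t=2 PE[2][1]: acc=0 h=0 v=0
  t=2 PE[2][2]: acc=0 h=0 v=0
  t=3 PE[1][2]: acc=9 h=1 v=9
  t=3 PE[2][1]: acc=42 h=7 v=6
  t=3 PE[2][2]: acc=0 h=0 v=0
  t=4 PE[1][2]: acc=36 h=3 v=9
  t=4 PE[2][1]: acc=114 h=8 v=9
  t=4 PE[2][2]: acc=63 h=7 v=9
  t=5 PE[1][2]: acc=36 h=0 v=0
  t=5 PE[2][1]: acc=114 h=0 v=0
  t=5 PE[2][2]: acc=135 h=8 v=9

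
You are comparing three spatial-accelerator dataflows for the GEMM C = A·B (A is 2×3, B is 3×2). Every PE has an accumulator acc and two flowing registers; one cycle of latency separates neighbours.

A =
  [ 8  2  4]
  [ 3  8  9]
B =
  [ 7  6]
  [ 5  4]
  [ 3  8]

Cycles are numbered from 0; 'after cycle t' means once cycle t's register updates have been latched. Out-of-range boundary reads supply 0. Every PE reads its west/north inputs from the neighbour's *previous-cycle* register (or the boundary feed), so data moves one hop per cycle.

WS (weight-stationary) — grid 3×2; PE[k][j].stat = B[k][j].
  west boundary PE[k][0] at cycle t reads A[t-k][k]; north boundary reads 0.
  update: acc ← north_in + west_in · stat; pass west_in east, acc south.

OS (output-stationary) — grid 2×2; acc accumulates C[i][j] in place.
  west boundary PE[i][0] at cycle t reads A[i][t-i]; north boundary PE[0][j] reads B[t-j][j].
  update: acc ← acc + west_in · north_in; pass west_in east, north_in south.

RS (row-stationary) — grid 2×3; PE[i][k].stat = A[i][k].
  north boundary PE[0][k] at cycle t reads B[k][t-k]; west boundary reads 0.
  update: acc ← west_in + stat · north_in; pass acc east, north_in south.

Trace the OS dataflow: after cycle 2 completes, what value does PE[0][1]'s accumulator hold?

PE[0][1].acc = 56

Tracing OS — 2×2 array, target PE[0][1]:
  0: (0,0).acc=56  regs=<8,7>
  0: (0,1).acc=0  regs=<0,0>
  1: (0,0).acc=66  regs=<2,5>
  1: (0,1).acc=48  regs=<8,6>
  2: (0,0).acc=78  regs=<4,3>
  2: (0,1).acc=56  regs=<2,4>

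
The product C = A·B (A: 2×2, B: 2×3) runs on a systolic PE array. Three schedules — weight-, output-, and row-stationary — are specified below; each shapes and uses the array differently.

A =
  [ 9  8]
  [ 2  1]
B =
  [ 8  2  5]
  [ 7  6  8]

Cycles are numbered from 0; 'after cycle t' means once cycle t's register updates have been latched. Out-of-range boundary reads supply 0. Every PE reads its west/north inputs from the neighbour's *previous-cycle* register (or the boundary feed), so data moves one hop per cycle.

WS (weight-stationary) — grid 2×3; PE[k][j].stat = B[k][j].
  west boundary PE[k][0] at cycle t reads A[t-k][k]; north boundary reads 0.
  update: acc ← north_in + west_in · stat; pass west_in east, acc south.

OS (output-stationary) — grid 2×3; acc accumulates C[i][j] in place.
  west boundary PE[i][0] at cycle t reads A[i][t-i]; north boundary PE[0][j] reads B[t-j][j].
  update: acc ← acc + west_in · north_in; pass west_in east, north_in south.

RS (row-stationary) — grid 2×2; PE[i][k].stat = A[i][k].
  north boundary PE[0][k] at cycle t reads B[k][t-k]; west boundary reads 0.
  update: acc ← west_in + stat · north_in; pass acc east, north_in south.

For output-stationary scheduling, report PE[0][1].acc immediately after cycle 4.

OS (2×3). Following PE[0][1] plus its west/north inputs:
  [0] (0,0) acc=72 (h:9 v:8)
  [0] (0,1) acc=0 (h:0 v:0)
  [1] (0,0) acc=128 (h:8 v:7)
  [1] (0,1) acc=18 (h:9 v:2)
  [2] (0,0) acc=128 (h:0 v:0)
  [2] (0,1) acc=66 (h:8 v:6)
  [3] (0,0) acc=128 (h:0 v:0)
  [3] (0,1) acc=66 (h:0 v:0)
  [4] (0,0) acc=128 (h:0 v:0)
  [4] (0,1) acc=66 (h:0 v:0)

PE[0][1].acc = 66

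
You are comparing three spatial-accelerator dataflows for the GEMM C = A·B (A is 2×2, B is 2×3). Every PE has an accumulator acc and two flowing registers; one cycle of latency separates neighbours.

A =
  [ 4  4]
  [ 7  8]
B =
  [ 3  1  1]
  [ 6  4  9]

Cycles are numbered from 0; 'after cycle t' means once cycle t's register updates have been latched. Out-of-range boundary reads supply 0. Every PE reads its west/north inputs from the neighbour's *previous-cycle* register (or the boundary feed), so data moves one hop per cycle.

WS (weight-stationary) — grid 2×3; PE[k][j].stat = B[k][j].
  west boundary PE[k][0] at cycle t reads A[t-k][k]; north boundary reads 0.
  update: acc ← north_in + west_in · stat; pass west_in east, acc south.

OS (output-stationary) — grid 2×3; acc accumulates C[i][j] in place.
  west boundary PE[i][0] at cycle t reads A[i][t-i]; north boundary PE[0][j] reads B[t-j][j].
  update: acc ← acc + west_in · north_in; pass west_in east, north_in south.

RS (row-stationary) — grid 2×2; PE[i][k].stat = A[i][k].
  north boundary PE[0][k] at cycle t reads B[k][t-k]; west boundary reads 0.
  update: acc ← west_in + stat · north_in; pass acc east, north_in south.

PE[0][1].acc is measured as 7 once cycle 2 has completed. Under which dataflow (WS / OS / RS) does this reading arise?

WS (2×3 grid), PE[0][1]:
  @0  [0,1]  acc 0  |  →0  ↓0
  @1  [0,1]  acc 4  |  →4  ↓4
  @2  [0,1]  acc 7  |  →7  ↓7
OS (2×3 grid), PE[0][1]:
  @0  [0,1]  acc 0  |  →0  ↓0
  @1  [0,1]  acc 4  |  →4  ↓1
  @2  [0,1]  acc 20  |  →4  ↓4
RS (2×2 grid), PE[0][1]:
  @0  [0,1]  acc 0  |  →0  ↓0
  @1  [0,1]  acc 36  |  →36  ↓6
  @2  [0,1]  acc 20  |  →20  ↓4

dataflow = WS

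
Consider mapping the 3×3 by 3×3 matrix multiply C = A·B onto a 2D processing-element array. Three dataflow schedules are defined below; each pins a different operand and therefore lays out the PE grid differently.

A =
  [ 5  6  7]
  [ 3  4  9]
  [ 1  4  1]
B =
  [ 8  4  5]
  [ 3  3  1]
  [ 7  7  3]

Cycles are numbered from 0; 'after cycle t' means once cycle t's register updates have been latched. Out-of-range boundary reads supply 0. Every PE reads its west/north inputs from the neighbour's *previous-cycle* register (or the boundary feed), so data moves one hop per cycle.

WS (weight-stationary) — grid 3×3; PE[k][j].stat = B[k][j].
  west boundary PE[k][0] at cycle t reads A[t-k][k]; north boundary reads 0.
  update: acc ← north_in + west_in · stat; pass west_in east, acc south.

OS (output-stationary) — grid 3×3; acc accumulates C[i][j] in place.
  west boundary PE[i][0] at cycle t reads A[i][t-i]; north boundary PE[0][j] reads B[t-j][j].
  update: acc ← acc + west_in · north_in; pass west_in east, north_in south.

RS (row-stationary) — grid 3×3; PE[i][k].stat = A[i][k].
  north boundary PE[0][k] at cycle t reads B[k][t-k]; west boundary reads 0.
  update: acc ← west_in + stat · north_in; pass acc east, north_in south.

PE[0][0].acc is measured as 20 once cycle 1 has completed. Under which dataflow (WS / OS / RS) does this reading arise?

— WS: 3×3; PE[0][0] trace:
  @0  [0,0]  acc 40  |  →5  ↓40
  @1  [0,0]  acc 24  |  →3  ↓24
— OS: 3×3; PE[0][0] trace:
  @0  [0,0]  acc 40  |  →5  ↓8
  @1  [0,0]  acc 58  |  →6  ↓3
— RS: 3×3; PE[0][0] trace:
  @0  [0,0]  acc 40  |  →40  ↓8
  @1  [0,0]  acc 20  |  →20  ↓4

dataflow = RS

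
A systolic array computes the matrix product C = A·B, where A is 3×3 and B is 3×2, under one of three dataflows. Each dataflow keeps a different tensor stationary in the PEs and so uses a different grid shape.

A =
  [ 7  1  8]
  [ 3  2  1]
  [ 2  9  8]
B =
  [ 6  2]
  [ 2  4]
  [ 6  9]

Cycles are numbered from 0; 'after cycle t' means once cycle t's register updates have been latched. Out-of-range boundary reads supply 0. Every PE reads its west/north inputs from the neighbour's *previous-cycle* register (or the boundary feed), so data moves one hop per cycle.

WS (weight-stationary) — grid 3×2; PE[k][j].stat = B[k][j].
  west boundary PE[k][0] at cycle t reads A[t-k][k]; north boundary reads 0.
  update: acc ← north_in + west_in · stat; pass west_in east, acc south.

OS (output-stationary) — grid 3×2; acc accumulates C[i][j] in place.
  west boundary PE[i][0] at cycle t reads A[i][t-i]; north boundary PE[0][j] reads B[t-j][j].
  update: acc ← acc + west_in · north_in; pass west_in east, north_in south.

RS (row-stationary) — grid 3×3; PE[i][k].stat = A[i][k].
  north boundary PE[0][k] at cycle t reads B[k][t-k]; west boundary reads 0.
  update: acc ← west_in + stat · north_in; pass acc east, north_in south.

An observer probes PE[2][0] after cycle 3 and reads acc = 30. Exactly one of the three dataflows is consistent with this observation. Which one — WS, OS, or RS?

dataflow = OS

WS [3×2] PE[2][0] across cycles:
  0: (2,0).acc=0  regs=<0,0>
  1: (2,0).acc=0  regs=<0,0>
  2: (2,0).acc=92  regs=<8,92>
  3: (2,0).acc=28  regs=<1,28>
OS [3×2] PE[2][0] across cycles:
  0: (2,0).acc=0  regs=<0,0>
  1: (2,0).acc=0  regs=<0,0>
  2: (2,0).acc=12  regs=<2,6>
  3: (2,0).acc=30  regs=<9,2>
RS [3×3] PE[2][0] across cycles:
  0: (2,0).acc=0  regs=<0,0>
  1: (2,0).acc=0  regs=<0,0>
  2: (2,0).acc=12  regs=<12,6>
  3: (2,0).acc=4  regs=<4,2>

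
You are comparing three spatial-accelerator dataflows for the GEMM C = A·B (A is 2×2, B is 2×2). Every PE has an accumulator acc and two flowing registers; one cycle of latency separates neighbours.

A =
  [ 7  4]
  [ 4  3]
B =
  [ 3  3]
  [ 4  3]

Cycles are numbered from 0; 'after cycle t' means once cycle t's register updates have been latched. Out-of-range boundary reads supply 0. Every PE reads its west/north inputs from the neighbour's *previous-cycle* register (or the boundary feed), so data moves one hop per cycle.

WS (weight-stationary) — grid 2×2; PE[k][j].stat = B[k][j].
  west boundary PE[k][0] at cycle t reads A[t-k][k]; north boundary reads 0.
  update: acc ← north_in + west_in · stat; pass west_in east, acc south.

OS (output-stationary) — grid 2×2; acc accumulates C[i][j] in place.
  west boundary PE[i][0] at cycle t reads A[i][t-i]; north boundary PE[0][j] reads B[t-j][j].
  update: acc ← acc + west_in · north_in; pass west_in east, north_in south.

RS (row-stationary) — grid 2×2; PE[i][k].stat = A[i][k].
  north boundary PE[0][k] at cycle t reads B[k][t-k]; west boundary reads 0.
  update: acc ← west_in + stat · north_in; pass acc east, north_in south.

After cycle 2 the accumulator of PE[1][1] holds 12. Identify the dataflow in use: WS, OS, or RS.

WS [2×2] PE[1][1] across cycles:
  step 0 · PE1,1: acc=0; fwd→0 fwd↓0
  step 1 · PE1,1: acc=0; fwd→0 fwd↓0
  step 2 · PE1,1: acc=33; fwd→4 fwd↓33
OS [2×2] PE[1][1] across cycles:
  step 0 · PE1,1: acc=0; fwd→0 fwd↓0
  step 1 · PE1,1: acc=0; fwd→0 fwd↓0
  step 2 · PE1,1: acc=12; fwd→4 fwd↓3
RS [2×2] PE[1][1] across cycles:
  step 0 · PE1,1: acc=0; fwd→0 fwd↓0
  step 1 · PE1,1: acc=0; fwd→0 fwd↓0
  step 2 · PE1,1: acc=24; fwd→24 fwd↓4

dataflow = OS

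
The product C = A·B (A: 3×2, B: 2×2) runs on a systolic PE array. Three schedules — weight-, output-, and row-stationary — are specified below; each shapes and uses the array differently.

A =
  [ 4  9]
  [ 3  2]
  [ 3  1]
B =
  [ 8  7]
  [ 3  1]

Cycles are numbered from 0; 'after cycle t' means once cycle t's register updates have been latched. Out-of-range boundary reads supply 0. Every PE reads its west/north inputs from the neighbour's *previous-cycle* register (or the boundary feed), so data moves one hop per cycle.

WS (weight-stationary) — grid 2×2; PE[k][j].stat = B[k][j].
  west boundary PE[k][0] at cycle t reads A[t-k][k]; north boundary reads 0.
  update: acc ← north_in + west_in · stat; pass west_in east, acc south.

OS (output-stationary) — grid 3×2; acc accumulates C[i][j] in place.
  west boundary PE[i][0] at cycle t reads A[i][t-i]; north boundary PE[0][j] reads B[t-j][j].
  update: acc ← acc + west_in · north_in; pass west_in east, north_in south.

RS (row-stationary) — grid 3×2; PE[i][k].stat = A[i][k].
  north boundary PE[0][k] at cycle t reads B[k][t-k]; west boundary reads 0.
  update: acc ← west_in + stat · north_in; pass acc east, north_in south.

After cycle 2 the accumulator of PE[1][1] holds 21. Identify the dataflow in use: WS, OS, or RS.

WS (2×2 grid), PE[1][1]:
  [0] (1,1) acc=0 (h:0 v:0)
  [1] (1,1) acc=0 (h:0 v:0)
  [2] (1,1) acc=37 (h:9 v:37)
OS (3×2 grid), PE[1][1]:
  [0] (1,1) acc=0 (h:0 v:0)
  [1] (1,1) acc=0 (h:0 v:0)
  [2] (1,1) acc=21 (h:3 v:7)
RS (3×2 grid), PE[1][1]:
  [0] (1,1) acc=0 (h:0 v:0)
  [1] (1,1) acc=0 (h:0 v:0)
  [2] (1,1) acc=30 (h:30 v:3)

dataflow = OS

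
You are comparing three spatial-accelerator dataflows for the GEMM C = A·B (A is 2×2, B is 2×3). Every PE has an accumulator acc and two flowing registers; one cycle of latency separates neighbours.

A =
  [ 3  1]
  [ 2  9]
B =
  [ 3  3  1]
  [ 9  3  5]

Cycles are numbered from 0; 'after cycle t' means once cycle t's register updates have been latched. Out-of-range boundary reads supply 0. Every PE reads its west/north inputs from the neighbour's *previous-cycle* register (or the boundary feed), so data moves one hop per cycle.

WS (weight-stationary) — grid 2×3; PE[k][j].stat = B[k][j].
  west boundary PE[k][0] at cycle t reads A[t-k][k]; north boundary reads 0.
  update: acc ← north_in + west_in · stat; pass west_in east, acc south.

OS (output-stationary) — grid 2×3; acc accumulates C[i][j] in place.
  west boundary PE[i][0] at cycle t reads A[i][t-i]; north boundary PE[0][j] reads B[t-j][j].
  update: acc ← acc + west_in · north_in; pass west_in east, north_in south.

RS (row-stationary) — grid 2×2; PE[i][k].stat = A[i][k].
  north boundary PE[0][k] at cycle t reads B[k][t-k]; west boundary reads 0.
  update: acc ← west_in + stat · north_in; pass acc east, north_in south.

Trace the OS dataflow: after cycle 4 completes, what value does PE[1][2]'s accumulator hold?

Tracing OS — 2×3 array, target PE[1][2]:
  c0 r0c2: 0 / 0 / 0
  c0 r1c1: 0 / 0 / 0
  c0 r1c2: 0 / 0 / 0
  c1 r0c2: 0 / 0 / 0
  c1 r1c1: 0 / 0 / 0
  c1 r1c2: 0 / 0 / 0
  c2 r0c2: 3 / 3 / 1
  c2 r1c1: 6 / 2 / 3
  c2 r1c2: 0 / 0 / 0
  c3 r0c2: 8 / 1 / 5
  c3 r1c1: 33 / 9 / 3
  c3 r1c2: 2 / 2 / 1
  c4 r0c2: 8 / 0 / 0
  c4 r1c1: 33 / 0 / 0
  c4 r1c2: 47 / 9 / 5

PE[1][2].acc = 47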